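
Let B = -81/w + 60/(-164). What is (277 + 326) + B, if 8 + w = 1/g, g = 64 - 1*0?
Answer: 12838332/20951 ≈ 612.78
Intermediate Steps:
g = 64 (g = 64 + 0 = 64)
w = -511/64 (w = -8 + 1/64 = -511/64 ≈ -7.9844)
B = 204879/20951 (B = -81/(-511/64) + 60/(-164) = -81*(-64/511) + 60*(-1/164) = 5184/511 - 15/41 = 204879/20951 ≈ 9.7790)
(277 + 326) + B = (277 + 326) + 204879/20951 = 603 + 204879/20951 = 12838332/20951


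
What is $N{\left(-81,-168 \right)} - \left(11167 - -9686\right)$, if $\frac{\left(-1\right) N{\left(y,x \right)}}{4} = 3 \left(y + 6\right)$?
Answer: $-19953$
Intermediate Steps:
$N{\left(y,x \right)} = -72 - 12 y$ ($N{\left(y,x \right)} = - 4 \cdot 3 \left(y + 6\right) = - 4 \cdot 3 \left(6 + y\right) = - 4 \left(18 + 3 y\right) = -72 - 12 y$)
$N{\left(-81,-168 \right)} - \left(11167 - -9686\right) = \left(-72 - -972\right) - \left(11167 - -9686\right) = \left(-72 + 972\right) - \left(11167 + 9686\right) = 900 - 20853 = -19953$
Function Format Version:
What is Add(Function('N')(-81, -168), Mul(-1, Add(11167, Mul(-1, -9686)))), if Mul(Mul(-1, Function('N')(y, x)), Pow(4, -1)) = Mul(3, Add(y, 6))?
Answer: -19953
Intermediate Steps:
Function('N')(y, x) = Add(-72, Mul(-12, y)) (Function('N')(y, x) = Mul(-4, Mul(3, Add(y, 6))) = Mul(-4, Mul(3, Add(6, y))) = Mul(-4, Add(18, Mul(3, y))) = Add(-72, Mul(-12, y)))
Add(Function('N')(-81, -168), Mul(-1, Add(11167, Mul(-1, -9686)))) = Add(Add(-72, Mul(-12, -81)), Mul(-1, Add(11167, Mul(-1, -9686)))) = Add(Add(-72, 972), Mul(-1, Add(11167, 9686))) = Add(900, Mul(-1, 20853)) = Add(900, -20853) = -19953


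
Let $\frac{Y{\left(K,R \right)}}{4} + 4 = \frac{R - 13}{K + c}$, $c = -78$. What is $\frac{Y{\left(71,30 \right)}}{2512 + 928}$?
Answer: $- \frac{9}{1204} \approx -0.0074751$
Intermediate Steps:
$Y{\left(K,R \right)} = -16 + \frac{4 \left(-13 + R\right)}{-78 + K}$ ($Y{\left(K,R \right)} = -16 + 4 \frac{R - 13}{K - 78} = -16 + 4 \frac{-13 + R}{-78 + K} = -16 + \frac{4 \left(-13 + R\right)}{-78 + K}$)
$\frac{Y{\left(71,30 \right)}}{2512 + 928} = \frac{4 \frac{1}{-78 + 71} \left(299 + 30 - 284\right)}{2512 + 928} = \frac{4 \frac{1}{-7} \left(299 + 30 - 284\right)}{3440} = 4 \left(- \frac{1}{7}\right) 45 \cdot \frac{1}{3440} = \left(- \frac{180}{7}\right) \frac{1}{3440} = - \frac{9}{1204}$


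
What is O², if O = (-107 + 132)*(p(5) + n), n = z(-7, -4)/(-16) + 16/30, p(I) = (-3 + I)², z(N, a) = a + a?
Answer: 570025/36 ≈ 15834.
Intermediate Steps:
z(N, a) = 2*a
n = 31/30 (n = (2*(-4))/(-16) + 16/30 = -8*(-1/16) + 16*(1/30) = ½ + 8/15 = 31/30 ≈ 1.0333)
O = 755/6 (O = (-107 + 132)*((-3 + 5)² + 31/30) = 25*(2² + 31/30) = 25*(4 + 31/30) = 25*(151/30) = 755/6 ≈ 125.83)
O² = (755/6)² = 570025/36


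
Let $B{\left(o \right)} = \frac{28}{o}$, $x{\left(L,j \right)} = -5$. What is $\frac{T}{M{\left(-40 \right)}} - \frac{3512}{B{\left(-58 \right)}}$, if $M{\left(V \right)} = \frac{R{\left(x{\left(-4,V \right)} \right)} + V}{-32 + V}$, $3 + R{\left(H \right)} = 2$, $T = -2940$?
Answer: $\frac{606124}{287} \approx 2111.9$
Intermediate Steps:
$R{\left(H \right)} = -1$ ($R{\left(H \right)} = -3 + 2 = -1$)
$M{\left(V \right)} = \frac{-1 + V}{-32 + V}$
$\frac{T}{M{\left(-40 \right)}} - \frac{3512}{B{\left(-58 \right)}} = - \frac{2940}{\frac{1}{-32 - 40} \left(-1 - 40\right)} - \frac{3512}{28 \frac{1}{-58}} = - \frac{2940}{\frac{1}{-72} \left(-41\right)} - \frac{3512}{28 \left(- \frac{1}{58}\right)} = - \frac{2940}{\left(- \frac{1}{72}\right) \left(-41\right)} - \frac{3512}{- \frac{14}{29}} = - \frac{2940}{\frac{41}{72}} - - \frac{50924}{7} = \left(-2940\right) \frac{72}{41} + \frac{50924}{7} = - \frac{211680}{41} + \frac{50924}{7} = \frac{606124}{287}$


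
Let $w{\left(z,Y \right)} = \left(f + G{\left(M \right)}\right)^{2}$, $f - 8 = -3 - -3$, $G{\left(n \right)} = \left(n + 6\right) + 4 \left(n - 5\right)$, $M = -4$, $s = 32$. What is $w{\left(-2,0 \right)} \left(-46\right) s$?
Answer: $-995072$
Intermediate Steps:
$G{\left(n \right)} = -14 + 5 n$ ($G{\left(n \right)} = \left(6 + n\right) + 4 \left(-5 + n\right) = \left(6 + n\right) + \left(-20 + 4 n\right) = -14 + 5 n$)
$f = 8$ ($f = 8 - 0 = 8 + \left(-3 + 3\right) = 8 + 0 = 8$)
$w{\left(z,Y \right)} = 676$ ($w{\left(z,Y \right)} = \left(8 + \left(-14 + 5 \left(-4\right)\right)\right)^{2} = \left(8 - 34\right)^{2} = \left(-26\right)^{2} = 676$)
$w{\left(-2,0 \right)} \left(-46\right) s = 676 \left(-46\right) 32 = \left(-31096\right) 32 = -995072$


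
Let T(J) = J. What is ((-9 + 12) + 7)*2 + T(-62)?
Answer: -42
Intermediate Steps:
((-9 + 12) + 7)*2 + T(-62) = ((-9 + 12) + 7)*2 - 62 = (3 + 7)*2 - 62 = 10*2 - 62 = 20 - 62 = -42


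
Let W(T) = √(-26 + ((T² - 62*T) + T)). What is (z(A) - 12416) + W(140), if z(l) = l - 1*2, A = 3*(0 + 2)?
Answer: -12412 + 3*√1226 ≈ -12307.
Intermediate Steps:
A = 6 (A = 3*2 = 6)
z(l) = -2 + l (z(l) = l - 2 = -2 + l)
W(T) = √(-26 + T² - 61*T) (W(T) = √(-26 + (T² - 61*T)) = √(-26 + T² - 61*T))
(z(A) - 12416) + W(140) = ((-2 + 6) - 12416) + √(-26 + 140² - 61*140) = (4 - 12416) + √(-26 + 19600 - 8540) = -12412 + √11034 = -12412 + 3*√1226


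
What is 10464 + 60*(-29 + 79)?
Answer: 13464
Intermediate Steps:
10464 + 60*(-29 + 79) = 10464 + 60*50 = 10464 + 3000 = 13464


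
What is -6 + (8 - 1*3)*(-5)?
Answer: -31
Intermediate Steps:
-6 + (8 - 1*3)*(-5) = -6 + (8 - 3)*(-5) = -6 + 5*(-5) = -6 - 25 = -31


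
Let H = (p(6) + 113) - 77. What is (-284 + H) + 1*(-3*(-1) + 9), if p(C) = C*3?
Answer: -218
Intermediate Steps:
p(C) = 3*C
H = 54 (H = (3*6 + 113) - 77 = (18 + 113) - 77 = 131 - 77 = 54)
(-284 + H) + 1*(-3*(-1) + 9) = (-284 + 54) + 1*(-3*(-1) + 9) = -230 + 1*(3 + 9) = -230 + 1*12 = -230 + 12 = -218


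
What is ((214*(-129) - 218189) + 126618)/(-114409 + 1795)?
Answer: 119177/112614 ≈ 1.0583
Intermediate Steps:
((214*(-129) - 218189) + 126618)/(-114409 + 1795) = ((-27606 - 218189) + 126618)/(-112614) = (-245795 + 126618)*(-1/112614) = -119177*(-1/112614) = 119177/112614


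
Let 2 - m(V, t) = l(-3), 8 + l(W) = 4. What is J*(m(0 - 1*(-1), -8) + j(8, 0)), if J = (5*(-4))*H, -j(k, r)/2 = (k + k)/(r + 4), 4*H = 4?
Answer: 40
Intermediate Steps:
l(W) = -4 (l(W) = -8 + 4 = -4)
H = 1 (H = (¼)*4 = 1)
m(V, t) = 6 (m(V, t) = 2 - 1*(-4) = 2 + 4 = 6)
j(k, r) = -4*k/(4 + r) (j(k, r) = -2*(k + k)/(r + 4) = -2*2*k/(4 + r) = -4*k/(4 + r))
J = -20 (J = (5*(-4))*1 = -20*1 = -20)
J*(m(0 - 1*(-1), -8) + j(8, 0)) = -20*(6 - 4*8/(4 + 0)) = -20*(6 - 4*8/4) = -20*(6 - 4*8*¼) = -20*(6 - 8) = -20*(-2) = 40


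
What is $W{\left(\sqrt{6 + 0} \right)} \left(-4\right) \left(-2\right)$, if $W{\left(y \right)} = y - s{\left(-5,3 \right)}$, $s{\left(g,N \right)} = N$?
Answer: $-24 + 8 \sqrt{6} \approx -4.4041$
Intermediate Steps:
$W{\left(y \right)} = -3 + y$ ($W{\left(y \right)} = y - 3 = -3 + y$)
$W{\left(\sqrt{6 + 0} \right)} \left(-4\right) \left(-2\right) = \left(-3 + \sqrt{6 + 0}\right) \left(-4\right) \left(-2\right) = \left(-3 + \sqrt{6}\right) \left(-4\right) \left(-2\right) = \left(12 - 4 \sqrt{6}\right) \left(-2\right) = -24 + 8 \sqrt{6}$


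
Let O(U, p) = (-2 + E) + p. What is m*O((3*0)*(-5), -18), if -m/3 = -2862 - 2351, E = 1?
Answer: -297141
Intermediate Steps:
O(U, p) = -1 + p (O(U, p) = (-2 + 1) + p = -1 + p)
m = 15639 (m = -3*(-2862 - 2351) = -3*(-5213) = 15639)
m*O((3*0)*(-5), -18) = 15639*(-1 - 18) = 15639*(-19) = -297141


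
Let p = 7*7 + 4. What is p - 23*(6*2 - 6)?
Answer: -85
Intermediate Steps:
p = 53 (p = 49 + 4 = 53)
p - 23*(6*2 - 6) = 53 - 23*(6*2 - 6) = 53 - 23*(12 - 6) = 53 - 23*6 = 53 - 138 = -85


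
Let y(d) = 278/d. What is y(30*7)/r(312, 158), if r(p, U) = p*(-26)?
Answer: -139/851760 ≈ -0.00016319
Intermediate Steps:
r(p, U) = -26*p
y(30*7)/r(312, 158) = (278/((30*7)))/((-26*312)) = (278/210)/(-8112) = (278*(1/210))*(-1/8112) = (139/105)*(-1/8112) = -139/851760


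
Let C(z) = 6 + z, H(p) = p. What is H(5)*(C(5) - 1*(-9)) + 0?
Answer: 100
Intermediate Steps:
H(5)*(C(5) - 1*(-9)) + 0 = 5*((6 + 5) - 1*(-9)) + 0 = 5*(11 + 9) + 0 = 5*20 + 0 = 100 + 0 = 100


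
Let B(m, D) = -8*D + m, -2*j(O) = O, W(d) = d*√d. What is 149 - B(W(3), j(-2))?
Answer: 157 - 3*√3 ≈ 151.80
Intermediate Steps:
W(d) = d^(3/2)
j(O) = -O/2
B(m, D) = m - 8*D
149 - B(W(3), j(-2)) = 149 - (3^(3/2) - (-4)*(-2)) = 149 - (3*√3 - 8*1) = 149 - (3*√3 - 8) = 149 - (-8 + 3*√3) = 149 + (8 - 3*√3) = 157 - 3*√3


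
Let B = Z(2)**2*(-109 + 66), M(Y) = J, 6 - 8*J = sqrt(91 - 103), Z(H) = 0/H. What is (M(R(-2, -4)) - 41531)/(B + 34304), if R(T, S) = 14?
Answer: -166121/137216 - I*sqrt(3)/137216 ≈ -1.2107 - 1.2623e-5*I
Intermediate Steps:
Z(H) = 0
J = 3/4 - I*sqrt(3)/4 (J = 3/4 - sqrt(91 - 103)/8 = 3/4 - I*sqrt(3)/4 ≈ 0.75 - 0.43301*I)
M(Y) = 3/4 - I*sqrt(3)/4
B = 0 (B = 0**2*(-109 + 66) = 0*(-43) = 0)
(M(R(-2, -4)) - 41531)/(B + 34304) = ((3/4 - I*sqrt(3)/4) - 41531)/(0 + 34304) = (-166121/4 - I*sqrt(3)/4)/34304 = (-166121/4 - I*sqrt(3)/4)*(1/34304) = -166121/137216 - I*sqrt(3)/137216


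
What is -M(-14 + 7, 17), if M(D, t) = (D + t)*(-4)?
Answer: 40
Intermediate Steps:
M(D, t) = -4*D - 4*t
-M(-14 + 7, 17) = -(-4*(-14 + 7) - 4*17) = -(-4*(-7) - 68) = -(28 - 68) = -1*(-40) = 40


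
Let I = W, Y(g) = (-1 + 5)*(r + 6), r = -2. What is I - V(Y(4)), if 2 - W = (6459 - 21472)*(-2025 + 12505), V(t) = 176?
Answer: 157336066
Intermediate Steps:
Y(g) = 16 (Y(g) = (-1 + 5)*(-2 + 6) = 4*4 = 16)
W = 157336242 (W = 2 - (6459 - 21472)*(-2025 + 12505) = 2 - (-15013)*10480 = 2 - 1*(-157336240) = 2 + 157336240 = 157336242)
I = 157336242
I - V(Y(4)) = 157336242 - 1*176 = 157336242 - 176 = 157336066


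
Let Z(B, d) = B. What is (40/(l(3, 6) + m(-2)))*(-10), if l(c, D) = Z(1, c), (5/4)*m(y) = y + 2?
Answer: -400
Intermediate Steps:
m(y) = 8/5 + 4*y/5 (m(y) = 4*(y + 2)/5 = 4*(2 + y)/5 = 8/5 + 4*y/5)
l(c, D) = 1
(40/(l(3, 6) + m(-2)))*(-10) = (40/(1 + (8/5 + (⅘)*(-2))))*(-10) = (40/(1 + (8/5 - 8/5)))*(-10) = (40/(1 + 0))*(-10) = (40/1)*(-10) = (40*1)*(-10) = 40*(-10) = -400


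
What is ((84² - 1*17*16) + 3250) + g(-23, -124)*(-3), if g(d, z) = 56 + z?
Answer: 10238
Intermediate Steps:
((84² - 1*17*16) + 3250) + g(-23, -124)*(-3) = ((84² - 1*17*16) + 3250) + (56 - 124)*(-3) = ((7056 - 17*16) + 3250) - 68*(-3) = ((7056 - 272) + 3250) + 204 = (6784 + 3250) + 204 = 10034 + 204 = 10238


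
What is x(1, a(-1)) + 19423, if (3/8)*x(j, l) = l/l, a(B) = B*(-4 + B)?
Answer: 58277/3 ≈ 19426.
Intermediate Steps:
x(j, l) = 8/3 (x(j, l) = 8*(l/l)/3 = (8/3)*1 = 8/3)
x(1, a(-1)) + 19423 = 8/3 + 19423 = 58277/3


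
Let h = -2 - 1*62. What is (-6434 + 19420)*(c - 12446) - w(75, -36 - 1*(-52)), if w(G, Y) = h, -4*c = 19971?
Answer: -452919087/2 ≈ -2.2646e+8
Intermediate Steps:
c = -19971/4 (c = -¼*19971 = -19971/4 ≈ -4992.8)
h = -64 (h = -2 - 62 = -64)
w(G, Y) = -64
(-6434 + 19420)*(c - 12446) - w(75, -36 - 1*(-52)) = (-6434 + 19420)*(-19971/4 - 12446) - 1*(-64) = 12986*(-69755/4) + 64 = -452919215/2 + 64 = -452919087/2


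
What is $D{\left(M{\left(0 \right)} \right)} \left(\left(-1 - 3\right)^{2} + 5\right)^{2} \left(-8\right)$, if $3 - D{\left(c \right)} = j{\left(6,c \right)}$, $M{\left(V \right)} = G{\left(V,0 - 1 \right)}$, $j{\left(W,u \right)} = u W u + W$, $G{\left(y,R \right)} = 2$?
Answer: $95256$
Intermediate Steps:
$j{\left(W,u \right)} = W + W u^{2}$ ($j{\left(W,u \right)} = W u u + W = W u^{2} + W = W + W u^{2}$)
$M{\left(V \right)} = 2$
$D{\left(c \right)} = -3 - 6 c^{2}$ ($D{\left(c \right)} = 3 - 6 \left(1 + c^{2}\right) = 3 - \left(6 + 6 c^{2}\right) = -3 - 6 c^{2}$)
$D{\left(M{\left(0 \right)} \right)} \left(\left(-1 - 3\right)^{2} + 5\right)^{2} \left(-8\right) = \left(-3 - 6 \cdot 2^{2}\right) \left(\left(-1 - 3\right)^{2} + 5\right)^{2} \left(-8\right) = \left(-3 - 24\right) \left(\left(-4\right)^{2} + 5\right)^{2} \left(-8\right) = \left(-3 - 24\right) \left(16 + 5\right)^{2} \left(-8\right) = - 27 \cdot 21^{2} \left(-8\right) = \left(-27\right) 441 \left(-8\right) = \left(-11907\right) \left(-8\right) = 95256$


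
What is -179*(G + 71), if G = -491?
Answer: 75180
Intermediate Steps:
-179*(G + 71) = -179*(-491 + 71) = -179*(-420) = 75180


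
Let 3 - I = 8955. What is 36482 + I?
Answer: 27530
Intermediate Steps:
I = -8952 (I = 3 - 1*8955 = 3 - 8955 = -8952)
36482 + I = 36482 - 8952 = 27530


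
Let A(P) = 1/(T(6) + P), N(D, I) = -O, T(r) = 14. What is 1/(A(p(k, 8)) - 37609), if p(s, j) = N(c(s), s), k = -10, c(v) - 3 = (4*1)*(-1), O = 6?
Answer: -8/300871 ≈ -2.6589e-5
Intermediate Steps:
c(v) = -1 (c(v) = 3 + (4*1)*(-1) = 3 + 4*(-1) = 3 - 4 = -1)
N(D, I) = -6 (N(D, I) = -1*6 = -6)
p(s, j) = -6
A(P) = 1/(14 + P)
1/(A(p(k, 8)) - 37609) = 1/(1/(14 - 6) - 37609) = 1/(1/8 - 37609) = 1/(⅛ - 37609) = 1/(-300871/8) = -8/300871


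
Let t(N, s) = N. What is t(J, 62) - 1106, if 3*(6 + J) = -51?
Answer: -1129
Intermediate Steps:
J = -23 (J = -6 + (⅓)*(-51) = -6 - 17 = -23)
t(J, 62) - 1106 = -23 - 1106 = -1129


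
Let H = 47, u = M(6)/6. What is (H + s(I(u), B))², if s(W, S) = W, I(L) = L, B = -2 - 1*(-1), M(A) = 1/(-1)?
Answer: 78961/36 ≈ 2193.4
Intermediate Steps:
M(A) = -1
u = -⅙ (u = -1/6 = -1*⅙ = -⅙ ≈ -0.16667)
B = -1 (B = -2 + 1 = -1)
(H + s(I(u), B))² = (47 - ⅙)² = (281/6)² = 78961/36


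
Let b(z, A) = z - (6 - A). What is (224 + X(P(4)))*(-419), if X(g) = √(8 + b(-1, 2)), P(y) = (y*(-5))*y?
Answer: -93856 - 419*√3 ≈ -94582.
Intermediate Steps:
P(y) = -5*y² (P(y) = (-5*y)*y = -5*y²)
b(z, A) = -6 + A + z (b(z, A) = z + (-6 + A) = -6 + A + z)
X(g) = √3 (X(g) = √(8 + (-6 + 2 - 1)) = √(8 - 5) = √3)
(224 + X(P(4)))*(-419) = (224 + √3)*(-419) = -93856 - 419*√3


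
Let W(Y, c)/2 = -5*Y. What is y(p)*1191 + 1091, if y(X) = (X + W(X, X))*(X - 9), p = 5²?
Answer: -4286509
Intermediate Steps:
W(Y, c) = -10*Y (W(Y, c) = 2*(-5*Y) = -10*Y)
p = 25
y(X) = -9*X*(-9 + X) (y(X) = (X - 10*X)*(X - 9) = (-9*X)*(-9 + X) = -9*X*(-9 + X))
y(p)*1191 + 1091 = (9*25*(9 - 1*25))*1191 + 1091 = (9*25*(9 - 25))*1191 + 1091 = (9*25*(-16))*1191 + 1091 = -3600*1191 + 1091 = -4287600 + 1091 = -4286509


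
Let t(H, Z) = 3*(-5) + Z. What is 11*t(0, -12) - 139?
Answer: -436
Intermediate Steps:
t(H, Z) = -15 + Z
11*t(0, -12) - 139 = 11*(-15 - 12) - 139 = 11*(-27) - 139 = -297 - 139 = -436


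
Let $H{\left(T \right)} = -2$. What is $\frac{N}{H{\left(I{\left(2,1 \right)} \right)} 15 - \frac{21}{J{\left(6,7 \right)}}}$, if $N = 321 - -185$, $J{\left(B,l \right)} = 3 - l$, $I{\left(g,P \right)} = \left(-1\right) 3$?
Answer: $- \frac{184}{9} \approx -20.444$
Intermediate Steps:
$I{\left(g,P \right)} = -3$
$N = 506$ ($N = 321 + \left(-1665 + 1850\right) = 321 + 185 = 506$)
$\frac{N}{H{\left(I{\left(2,1 \right)} \right)} 15 - \frac{21}{J{\left(6,7 \right)}}} = \frac{506}{\left(-2\right) 15 - \frac{21}{3 - 7}} = \frac{506}{-30 - \frac{21}{3 - 7}} = \frac{506}{-30 - \frac{21}{-4}} = \frac{506}{-30 - - \frac{21}{4}} = \frac{506}{-30 + \frac{21}{4}} = \frac{506}{- \frac{99}{4}} = 506 \left(- \frac{4}{99}\right) = - \frac{184}{9}$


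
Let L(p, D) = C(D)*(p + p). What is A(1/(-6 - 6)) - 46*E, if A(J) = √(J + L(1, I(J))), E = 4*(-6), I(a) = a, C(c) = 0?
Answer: 1104 + I*√3/6 ≈ 1104.0 + 0.28868*I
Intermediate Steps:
L(p, D) = 0 (L(p, D) = 0*(p + p) = 0*(2*p) = 0)
E = -24
A(J) = √J (A(J) = √(J + 0) = √J)
A(1/(-6 - 6)) - 46*E = √(1/(-6 - 6)) - 46*(-24) = √(1/(-12)) + 1104 = √(-1/12) + 1104 = I*√3/6 + 1104 = 1104 + I*√3/6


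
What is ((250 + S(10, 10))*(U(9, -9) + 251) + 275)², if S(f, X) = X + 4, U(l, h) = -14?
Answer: 3949242649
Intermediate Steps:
S(f, X) = 4 + X
((250 + S(10, 10))*(U(9, -9) + 251) + 275)² = ((250 + (4 + 10))*(-14 + 251) + 275)² = ((250 + 14)*237 + 275)² = (264*237 + 275)² = (62568 + 275)² = 62843² = 3949242649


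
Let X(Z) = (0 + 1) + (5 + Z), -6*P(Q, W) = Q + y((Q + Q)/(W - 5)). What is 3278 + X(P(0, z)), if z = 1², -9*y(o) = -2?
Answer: 88667/27 ≈ 3284.0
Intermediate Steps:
y(o) = 2/9 (y(o) = -⅑*(-2) = 2/9)
z = 1
P(Q, W) = -1/27 - Q/6 (P(Q, W) = -(Q + 2/9)/6 = -(2/9 + Q)/6 = -1/27 - Q/6)
X(Z) = 6 + Z (X(Z) = 1 + (5 + Z) = 6 + Z)
3278 + X(P(0, z)) = 3278 + (6 + (-1/27 - ⅙*0)) = 3278 + (6 + (-1/27 + 0)) = 3278 + (6 - 1/27) = 3278 + 161/27 = 88667/27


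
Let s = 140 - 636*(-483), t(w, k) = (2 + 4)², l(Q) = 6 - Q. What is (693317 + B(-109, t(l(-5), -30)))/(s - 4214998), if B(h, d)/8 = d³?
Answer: -213313/781534 ≈ -0.27294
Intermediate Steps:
t(w, k) = 36 (t(w, k) = 6² = 36)
B(h, d) = 8*d³
s = 307328 (s = 140 + 307188 = 307328)
(693317 + B(-109, t(l(-5), -30)))/(s - 4214998) = (693317 + 8*36³)/(307328 - 4214998) = (693317 + 8*46656)/(-3907670) = (693317 + 373248)*(-1/3907670) = 1066565*(-1/3907670) = -213313/781534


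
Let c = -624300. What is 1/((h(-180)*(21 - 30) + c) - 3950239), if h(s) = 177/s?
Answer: -20/91490603 ≈ -2.1860e-7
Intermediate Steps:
1/((h(-180)*(21 - 30) + c) - 3950239) = 1/(((177/(-180))*(21 - 30) - 624300) - 3950239) = 1/(((177*(-1/180))*(-9) - 624300) - 3950239) = 1/((-59/60*(-9) - 624300) - 3950239) = 1/((177/20 - 624300) - 3950239) = 1/(-12485823/20 - 3950239) = 1/(-91490603/20) = -20/91490603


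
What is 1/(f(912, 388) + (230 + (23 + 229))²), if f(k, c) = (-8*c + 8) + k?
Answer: 1/230140 ≈ 4.3452e-6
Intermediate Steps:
f(k, c) = 8 + k - 8*c (f(k, c) = (8 - 8*c) + k = 8 + k - 8*c)
1/(f(912, 388) + (230 + (23 + 229))²) = 1/((8 + 912 - 8*388) + (230 + (23 + 229))²) = 1/((8 + 912 - 3104) + (230 + 252)²) = 1/(-2184 + 482²) = 1/(-2184 + 232324) = 1/230140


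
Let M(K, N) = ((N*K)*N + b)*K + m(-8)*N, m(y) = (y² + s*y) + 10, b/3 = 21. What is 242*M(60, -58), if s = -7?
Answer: 2929806880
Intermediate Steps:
b = 63 (b = 3*21 = 63)
m(y) = 10 + y² - 7*y (m(y) = (y² - 7*y) + 10 = 10 + y² - 7*y)
M(K, N) = 130*N + K*(63 + K*N²) (M(K, N) = ((N*K)*N + 63)*K + (10 + (-8)² - 7*(-8))*N = ((K*N)*N + 63)*K + (10 + 64 + 56)*N = (K*N² + 63)*K + 130*N = (63 + K*N²)*K + 130*N = K*(63 + K*N²) + 130*N = 130*N + K*(63 + K*N²))
242*M(60, -58) = 242*(63*60 + 130*(-58) + 60²*(-58)²) = 242*(3780 - 7540 + 3600*3364) = 242*(3780 - 7540 + 12110400) = 242*12106640 = 2929806880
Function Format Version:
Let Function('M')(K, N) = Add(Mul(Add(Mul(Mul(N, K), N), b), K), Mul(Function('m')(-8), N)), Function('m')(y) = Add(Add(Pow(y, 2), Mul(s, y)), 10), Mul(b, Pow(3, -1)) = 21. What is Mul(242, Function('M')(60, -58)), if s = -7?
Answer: 2929806880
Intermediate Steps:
b = 63 (b = Mul(3, 21) = 63)
Function('m')(y) = Add(10, Pow(y, 2), Mul(-7, y)) (Function('m')(y) = Add(Add(Pow(y, 2), Mul(-7, y)), 10) = Add(10, Pow(y, 2), Mul(-7, y)))
Function('M')(K, N) = Add(Mul(130, N), Mul(K, Add(63, Mul(K, Pow(N, 2))))) (Function('M')(K, N) = Add(Mul(Add(Mul(Mul(N, K), N), 63), K), Mul(Add(10, Pow(-8, 2), Mul(-7, -8)), N)) = Add(Mul(Add(Mul(Mul(K, N), N), 63), K), Mul(Add(10, 64, 56), N)) = Add(Mul(Add(Mul(K, Pow(N, 2)), 63), K), Mul(130, N)) = Add(Mul(Add(63, Mul(K, Pow(N, 2))), K), Mul(130, N)) = Add(Mul(K, Add(63, Mul(K, Pow(N, 2)))), Mul(130, N)) = Add(Mul(130, N), Mul(K, Add(63, Mul(K, Pow(N, 2))))))
Mul(242, Function('M')(60, -58)) = Mul(242, Add(Mul(63, 60), Mul(130, -58), Mul(Pow(60, 2), Pow(-58, 2)))) = Mul(242, Add(3780, -7540, Mul(3600, 3364))) = Mul(242, Add(3780, -7540, 12110400)) = Mul(242, 12106640) = 2929806880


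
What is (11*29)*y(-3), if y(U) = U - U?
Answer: 0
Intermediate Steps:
y(U) = 0
(11*29)*y(-3) = (11*29)*0 = 319*0 = 0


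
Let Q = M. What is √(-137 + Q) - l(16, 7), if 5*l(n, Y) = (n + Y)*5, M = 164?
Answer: -23 + 3*√3 ≈ -17.804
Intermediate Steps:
Q = 164
l(n, Y) = Y + n (l(n, Y) = ((n + Y)*5)/5 = ((Y + n)*5)/5 = (5*Y + 5*n)/5 = Y + n)
√(-137 + Q) - l(16, 7) = √(-137 + 164) - (7 + 16) = √27 - 1*23 = 3*√3 - 23 = -23 + 3*√3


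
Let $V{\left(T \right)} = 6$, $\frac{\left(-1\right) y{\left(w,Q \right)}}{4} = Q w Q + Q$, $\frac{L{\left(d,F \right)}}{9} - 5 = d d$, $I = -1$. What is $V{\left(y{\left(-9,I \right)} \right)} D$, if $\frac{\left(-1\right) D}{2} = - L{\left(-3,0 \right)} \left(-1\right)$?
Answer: $-1512$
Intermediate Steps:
$L{\left(d,F \right)} = 45 + 9 d^{2}$ ($L{\left(d,F \right)} = 45 + 9 d d = 45 + 9 d^{2}$)
$y{\left(w,Q \right)} = - 4 Q - 4 w Q^{2}$ ($y{\left(w,Q \right)} = - 4 \left(Q w Q + Q\right) = - 4 \left(w Q^{2} + Q\right) = - 4 \left(Q + w Q^{2}\right) = - 4 Q - 4 w Q^{2}$)
$D = -252$ ($D = - 2 - (45 + 9 \left(-3\right)^{2}) \left(-1\right) = - 2 - (45 + 9 \cdot 9) \left(-1\right) = - 2 - (45 + 81) \left(-1\right) = - 2 \left(-1\right) 126 \left(-1\right) = - 2 \left(\left(-126\right) \left(-1\right)\right) = \left(-2\right) 126 = -252$)
$V{\left(y{\left(-9,I \right)} \right)} D = 6 \left(-252\right) = -1512$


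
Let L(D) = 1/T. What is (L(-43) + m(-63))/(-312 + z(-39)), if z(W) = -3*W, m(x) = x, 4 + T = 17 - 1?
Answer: 151/468 ≈ 0.32265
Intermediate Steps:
T = 12 (T = -4 + (17 - 1) = -4 + 16 = 12)
L(D) = 1/12
(L(-43) + m(-63))/(-312 + z(-39)) = (1/12 - 63)/(-312 - 3*(-39)) = -755/(12*(-312 + 117)) = -755/12/(-195) = -755/12*(-1/195) = 151/468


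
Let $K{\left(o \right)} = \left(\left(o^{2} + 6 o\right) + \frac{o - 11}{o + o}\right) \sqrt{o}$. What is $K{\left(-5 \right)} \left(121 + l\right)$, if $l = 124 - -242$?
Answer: $- \frac{8279 i \sqrt{5}}{5} \approx - 3702.5 i$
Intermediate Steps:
$K{\left(o \right)} = \sqrt{o} \left(o^{2} + 6 o + \frac{-11 + o}{2 o}\right)$ ($K{\left(o \right)} = \left(\left(o^{2} + 6 o\right) + \frac{-11 + o}{2 o}\right) \sqrt{o} = \left(o^{2} + 6 o + \frac{-11 + o}{2 o}\right) \sqrt{o} = \sqrt{o} \left(o^{2} + 6 o + \frac{-11 + o}{2 o}\right)$)
$l = 366$ ($l = 124 + 242 = 366$)
$K{\left(-5 \right)} \left(121 + l\right) = \frac{-11 - 5 \left(1 + 2 \left(-5\right)^{2} + 12 \left(-5\right)\right)}{2 i \sqrt{5}} \left(121 + 366\right) = \frac{- \frac{i \sqrt{5}}{5} \left(-11 - 5 \left(1 + 2 \cdot 25 - 60\right)\right)}{2} \cdot 487 = \frac{- \frac{i \sqrt{5}}{5} \left(-11 - 5 \left(1 + 50 - 60\right)\right)}{2} \cdot 487 = \frac{- \frac{i \sqrt{5}}{5} \left(-11 - -45\right)}{2} \cdot 487 = \frac{- \frac{i \sqrt{5}}{5} \left(-11 + 45\right)}{2} \cdot 487 = \frac{1}{2} \left(- \frac{i \sqrt{5}}{5}\right) 34 \cdot 487 = - \frac{17 i \sqrt{5}}{5} \cdot 487 = - \frac{8279 i \sqrt{5}}{5}$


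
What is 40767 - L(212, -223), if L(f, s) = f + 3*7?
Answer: 40534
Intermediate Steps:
L(f, s) = 21 + f (L(f, s) = f + 21 = 21 + f)
40767 - L(212, -223) = 40767 - (21 + 212) = 40767 - 1*233 = 40767 - 233 = 40534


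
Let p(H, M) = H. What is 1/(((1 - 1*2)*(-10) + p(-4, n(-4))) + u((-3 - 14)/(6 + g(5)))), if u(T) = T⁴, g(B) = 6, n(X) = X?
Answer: 20736/207937 ≈ 0.099723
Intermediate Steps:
1/(((1 - 1*2)*(-10) + p(-4, n(-4))) + u((-3 - 14)/(6 + g(5)))) = 1/(((1 - 1*2)*(-10) - 4) + ((-3 - 14)/(6 + 6))⁴) = 1/(((1 - 2)*(-10) - 4) + (-17/12)⁴) = 1/((-1*(-10) - 4) + (-17*1/12)⁴) = 1/((10 - 4) + (-17/12)⁴) = 1/(6 + 83521/20736) = 1/(207937/20736) = 20736/207937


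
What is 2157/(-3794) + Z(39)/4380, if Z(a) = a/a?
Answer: -4721933/8308860 ≈ -0.56830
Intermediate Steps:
Z(a) = 1
2157/(-3794) + Z(39)/4380 = 2157/(-3794) + 1/4380 = 2157*(-1/3794) + 1*(1/4380) = -2157/3794 + 1/4380 = -4721933/8308860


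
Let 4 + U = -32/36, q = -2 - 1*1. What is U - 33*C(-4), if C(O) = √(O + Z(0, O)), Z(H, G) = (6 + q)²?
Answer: -44/9 - 33*√5 ≈ -78.679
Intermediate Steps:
q = -3 (q = -2 - 1 = -3)
Z(H, G) = 9 (Z(H, G) = (6 - 3)² = 3² = 9)
U = -44/9 (U = -4 - 32/36 = -4 - 32*1/36 = -4 - 8/9 = -44/9 ≈ -4.8889)
C(O) = √(9 + O) (C(O) = √(O + 9) = √(9 + O))
U - 33*C(-4) = -44/9 - 33*√(9 - 4) = -44/9 - 33*√5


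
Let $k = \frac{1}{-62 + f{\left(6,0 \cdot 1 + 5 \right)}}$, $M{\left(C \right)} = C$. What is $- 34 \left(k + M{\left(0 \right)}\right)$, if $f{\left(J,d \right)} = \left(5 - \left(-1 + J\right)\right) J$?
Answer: $\frac{17}{31} \approx 0.54839$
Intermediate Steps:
$f{\left(J,d \right)} = J \left(6 - J\right)$ ($f{\left(J,d \right)} = \left(6 - J\right) J = J \left(6 - J\right)$)
$k = - \frac{1}{62}$ ($k = \frac{1}{-62 + 6 \left(6 - 6\right)} = \frac{1}{-62 + 6 \cdot 0} = \frac{1}{-62 + 0} = \frac{1}{-62} = - \frac{1}{62} \approx -0.016129$)
$- 34 \left(k + M{\left(0 \right)}\right) = - 34 \left(- \frac{1}{62} + 0\right) = \left(-34\right) \left(- \frac{1}{62}\right) = \frac{17}{31}$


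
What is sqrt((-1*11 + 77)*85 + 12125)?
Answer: sqrt(17735) ≈ 133.17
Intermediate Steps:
sqrt((-1*11 + 77)*85 + 12125) = sqrt((-11 + 77)*85 + 12125) = sqrt(66*85 + 12125) = sqrt(5610 + 12125) = sqrt(17735)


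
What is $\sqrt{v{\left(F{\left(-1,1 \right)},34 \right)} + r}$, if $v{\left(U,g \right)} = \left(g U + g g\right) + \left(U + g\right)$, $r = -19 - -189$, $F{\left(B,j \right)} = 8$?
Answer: $2 \sqrt{410} \approx 40.497$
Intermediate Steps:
$r = 170$ ($r = -19 + 189 = 170$)
$v{\left(U,g \right)} = U + g + g^{2} + U g$ ($v{\left(U,g \right)} = \left(U g + g^{2}\right) + \left(U + g\right) = \left(g^{2} + U g\right) + \left(U + g\right) = U + g + g^{2} + U g$)
$\sqrt{v{\left(F{\left(-1,1 \right)},34 \right)} + r} = \sqrt{\left(8 + 34 + 34^{2} + 8 \cdot 34\right) + 170} = \sqrt{\left(8 + 34 + 1156 + 272\right) + 170} = \sqrt{1470 + 170} = \sqrt{1640} = 2 \sqrt{410}$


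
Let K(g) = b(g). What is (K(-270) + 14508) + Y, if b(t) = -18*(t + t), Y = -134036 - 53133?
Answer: -162941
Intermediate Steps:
Y = -187169
b(t) = -36*t
K(g) = -36*g
(K(-270) + 14508) + Y = (-36*(-270) + 14508) - 187169 = (9720 + 14508) - 187169 = 24228 - 187169 = -162941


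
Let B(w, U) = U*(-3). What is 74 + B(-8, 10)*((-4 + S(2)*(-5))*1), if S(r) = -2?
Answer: -106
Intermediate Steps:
B(w, U) = -3*U
74 + B(-8, 10)*((-4 + S(2)*(-5))*1) = 74 + (-3*10)*((-4 - 2*(-5))*1) = 74 - 30*(-4 + 10) = 74 - 180 = -106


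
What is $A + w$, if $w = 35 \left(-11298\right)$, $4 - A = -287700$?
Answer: $-107726$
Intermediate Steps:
$A = 287704$ ($A = 4 - -287700 = 4 + 287700 = 287704$)
$w = -395430$
$A + w = 287704 - 395430 = -107726$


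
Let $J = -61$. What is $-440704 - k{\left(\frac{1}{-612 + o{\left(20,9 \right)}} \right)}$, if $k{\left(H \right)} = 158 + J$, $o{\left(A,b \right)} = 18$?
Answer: $-440801$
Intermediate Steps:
$k{\left(H \right)} = 97$ ($k{\left(H \right)} = 158 - 61 = 97$)
$-440704 - k{\left(\frac{1}{-612 + o{\left(20,9 \right)}} \right)} = -440704 - 97 = -440801$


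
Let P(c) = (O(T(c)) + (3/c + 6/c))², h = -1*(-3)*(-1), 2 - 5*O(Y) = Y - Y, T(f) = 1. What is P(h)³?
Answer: 4826809/15625 ≈ 308.92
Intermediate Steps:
O(Y) = ⅖ (O(Y) = ⅖ - (Y - Y)/5 = ⅖ - ⅕*0 = ⅖ + 0 = ⅖)
h = -3 (h = 3*(-1) = -3)
P(c) = (⅖ + 9/c)² (P(c) = (⅖ + (3/c + 6/c))² = (⅖ + 9/c)²)
P(h)³ = ((1/25)*(45 + 2*(-3))²/(-3)²)³ = ((1/25)*(⅑)*(45 - 6)²)³ = ((1/25)*(⅑)*39²)³ = ((1/25)*(⅑)*1521)³ = (169/25)³ = 4826809/15625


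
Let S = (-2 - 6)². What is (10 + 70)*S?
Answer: 5120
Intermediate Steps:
S = 64 (S = (-8)² = 64)
(10 + 70)*S = (10 + 70)*64 = 80*64 = 5120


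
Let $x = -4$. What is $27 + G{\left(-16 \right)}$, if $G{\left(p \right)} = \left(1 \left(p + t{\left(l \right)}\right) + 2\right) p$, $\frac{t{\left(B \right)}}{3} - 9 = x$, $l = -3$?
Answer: $11$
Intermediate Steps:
$t{\left(B \right)} = 15$ ($t{\left(B \right)} = 27 + 3 \left(-4\right) = 27 - 12 = 15$)
$G{\left(p \right)} = p \left(17 + p\right)$ ($G{\left(p \right)} = \left(1 \left(p + 15\right) + 2\right) p = \left(1 \left(15 + p\right) + 2\right) p = \left(\left(15 + p\right) + 2\right) p = \left(17 + p\right) p = p \left(17 + p\right)$)
$27 + G{\left(-16 \right)} = 27 - 16 \left(17 - 16\right) = 27 - 16 = 11$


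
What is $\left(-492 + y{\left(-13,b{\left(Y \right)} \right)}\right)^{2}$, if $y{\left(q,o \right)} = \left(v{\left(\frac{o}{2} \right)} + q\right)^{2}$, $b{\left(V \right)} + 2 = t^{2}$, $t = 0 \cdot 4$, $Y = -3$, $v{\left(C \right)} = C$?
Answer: $87616$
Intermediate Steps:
$t = 0$
$b{\left(V \right)} = -2$ ($b{\left(V \right)} = -2 + 0^{2} = -2 + 0 = -2$)
$y{\left(q,o \right)} = \left(q + \frac{o}{2}\right)^{2}$ ($y{\left(q,o \right)} = \left(\frac{o}{2} + q\right)^{2} = \left(q + \frac{o}{2}\right)^{2}$)
$\left(-492 + y{\left(-13,b{\left(Y \right)} \right)}\right)^{2} = \left(-492 + \frac{\left(-2 + 2 \left(-13\right)\right)^{2}}{4}\right)^{2} = \left(-492 + \frac{\left(-2 - 26\right)^{2}}{4}\right)^{2} = \left(-492 + \frac{\left(-28\right)^{2}}{4}\right)^{2} = \left(-492 + \frac{1}{4} \cdot 784\right)^{2} = \left(-492 + 196\right)^{2} = \left(-296\right)^{2} = 87616$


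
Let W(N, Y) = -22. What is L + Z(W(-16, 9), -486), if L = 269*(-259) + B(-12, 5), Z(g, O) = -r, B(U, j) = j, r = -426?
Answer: -69240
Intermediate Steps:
Z(g, O) = 426 (Z(g, O) = -1*(-426) = 426)
L = -69666 (L = 269*(-259) + 5 = -69671 + 5 = -69666)
L + Z(W(-16, 9), -486) = -69666 + 426 = -69240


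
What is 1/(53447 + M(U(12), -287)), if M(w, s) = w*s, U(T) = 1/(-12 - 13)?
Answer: 25/1336462 ≈ 1.8706e-5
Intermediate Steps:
U(T) = -1/25 (U(T) = 1/(-25) = -1/25)
M(w, s) = s*w
1/(53447 + M(U(12), -287)) = 1/(53447 - 287*(-1/25)) = 1/(53447 + 287/25) = 1/(1336462/25) = 25/1336462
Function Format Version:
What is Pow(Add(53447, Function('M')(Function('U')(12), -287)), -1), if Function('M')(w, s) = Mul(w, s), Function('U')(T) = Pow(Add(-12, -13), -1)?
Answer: Rational(25, 1336462) ≈ 1.8706e-5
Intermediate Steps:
Function('U')(T) = Rational(-1, 25) (Function('U')(T) = Pow(-25, -1) = Rational(-1, 25))
Function('M')(w, s) = Mul(s, w)
Pow(Add(53447, Function('M')(Function('U')(12), -287)), -1) = Pow(Add(53447, Mul(-287, Rational(-1, 25))), -1) = Pow(Add(53447, Rational(287, 25)), -1) = Pow(Rational(1336462, 25), -1) = Rational(25, 1336462)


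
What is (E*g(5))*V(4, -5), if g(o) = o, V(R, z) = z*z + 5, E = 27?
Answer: 4050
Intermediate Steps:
V(R, z) = 5 + z**2 (V(R, z) = z**2 + 5 = 5 + z**2)
(E*g(5))*V(4, -5) = (27*5)*(5 + (-5)**2) = 135*(5 + 25) = 135*30 = 4050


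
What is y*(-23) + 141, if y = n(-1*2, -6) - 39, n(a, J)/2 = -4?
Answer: 1222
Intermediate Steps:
n(a, J) = -8 (n(a, J) = 2*(-4) = -8)
y = -47 (y = -8 - 39 = -47)
y*(-23) + 141 = -47*(-23) + 141 = 1081 + 141 = 1222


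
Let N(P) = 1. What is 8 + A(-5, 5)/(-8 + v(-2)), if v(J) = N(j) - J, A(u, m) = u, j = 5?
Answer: 9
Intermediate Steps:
v(J) = 1 - J
8 + A(-5, 5)/(-8 + v(-2)) = 8 - 5/(-8 + (1 - 1*(-2))) = 8 - 5/(-8 + (1 + 2)) = 8 - 5/(-8 + 3) = 8 - 5/(-5) = 8 - 1/5*(-5) = 8 + 1 = 9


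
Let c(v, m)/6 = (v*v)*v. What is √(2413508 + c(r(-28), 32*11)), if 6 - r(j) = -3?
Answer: √2417882 ≈ 1555.0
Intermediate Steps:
r(j) = 9 (r(j) = 6 - 1*(-3) = 6 + 3 = 9)
c(v, m) = 6*v³ (c(v, m) = 6*((v*v)*v) = 6*(v²*v) = 6*v³)
√(2413508 + c(r(-28), 32*11)) = √(2413508 + 6*9³) = √(2413508 + 6*729) = √(2413508 + 4374) = √2417882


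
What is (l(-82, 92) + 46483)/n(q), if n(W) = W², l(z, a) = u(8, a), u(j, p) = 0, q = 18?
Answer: 46483/324 ≈ 143.47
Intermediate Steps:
l(z, a) = 0
(l(-82, 92) + 46483)/n(q) = (0 + 46483)/(18²) = 46483/324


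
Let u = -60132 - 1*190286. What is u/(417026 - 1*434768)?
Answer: 125209/8871 ≈ 14.114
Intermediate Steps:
u = -250418 (u = -60132 - 190286 = -250418)
u/(417026 - 1*434768) = -250418/(417026 - 1*434768) = -250418/(417026 - 434768) = -250418/(-17742) = -250418*(-1/17742) = 125209/8871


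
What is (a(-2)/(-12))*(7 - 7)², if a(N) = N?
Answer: 0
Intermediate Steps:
(a(-2)/(-12))*(7 - 7)² = (-2/(-12))*(7 - 7)² = -1/12*(-2)*0² = (⅙)*0 = 0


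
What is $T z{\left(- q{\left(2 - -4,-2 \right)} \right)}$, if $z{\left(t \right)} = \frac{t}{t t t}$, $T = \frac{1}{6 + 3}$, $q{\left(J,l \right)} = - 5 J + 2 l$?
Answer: $\frac{1}{10404} \approx 9.6117 \cdot 10^{-5}$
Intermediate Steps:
$T = \frac{1}{9} \approx 0.11111$
$z{\left(t \right)} = \frac{1}{t^{2}}$ ($z{\left(t \right)} = \frac{t}{t^{2} t} = \frac{t}{t^{3}} = \frac{1}{t^{2}}$)
$T z{\left(- q{\left(2 - -4,-2 \right)} \right)} = \frac{1}{9 \left(- 5 \left(2 - -4\right) + 2 \left(-2\right)\right)^{2}} = \frac{1}{9 \left(- 5 \left(2 + 4\right) - 4\right)^{2}} = \frac{1}{9 \left(\left(-5\right) 6 - 4\right)^{2}} = \frac{1}{9 \left(-30 - 4\right)^{2}} = \frac{1}{9 \cdot 1156} = \frac{1}{9} \cdot \frac{1}{1156} = \frac{1}{10404}$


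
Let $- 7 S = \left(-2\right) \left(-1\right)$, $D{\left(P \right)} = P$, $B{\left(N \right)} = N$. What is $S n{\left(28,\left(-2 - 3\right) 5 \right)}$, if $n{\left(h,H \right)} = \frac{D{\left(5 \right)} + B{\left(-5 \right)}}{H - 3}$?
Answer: $0$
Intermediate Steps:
$S = - \frac{2}{7}$ ($S = - \frac{\left(-2\right) \left(-1\right)}{7} = \left(- \frac{1}{7}\right) 2 = - \frac{2}{7} \approx -0.28571$)
$n{\left(h,H \right)} = 0$ ($n{\left(h,H \right)} = \frac{5 - 5}{H - 3} = \frac{0}{-3 + H} = 0$)
$S n{\left(28,\left(-2 - 3\right) 5 \right)} = \left(- \frac{2}{7}\right) 0 = 0$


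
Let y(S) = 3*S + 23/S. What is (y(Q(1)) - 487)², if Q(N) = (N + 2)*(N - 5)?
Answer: 39677401/144 ≈ 2.7554e+5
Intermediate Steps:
Q(N) = (-5 + N)*(2 + N) (Q(N) = (2 + N)*(-5 + N) = (-5 + N)*(2 + N))
(y(Q(1)) - 487)² = ((3*(-10 + 1² - 3*1) + 23/(-10 + 1² - 3*1)) - 487)² = ((3*(-10 + 1 - 3) + 23/(-10 + 1 - 3)) - 487)² = ((3*(-12) + 23/(-12)) - 487)² = ((-36 + 23*(-1/12)) - 487)² = ((-36 - 23/12) - 487)² = (-455/12 - 487)² = (-6299/12)² = 39677401/144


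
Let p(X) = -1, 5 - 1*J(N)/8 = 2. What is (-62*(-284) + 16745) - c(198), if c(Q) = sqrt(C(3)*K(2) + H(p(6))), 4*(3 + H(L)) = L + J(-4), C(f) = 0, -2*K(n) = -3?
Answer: 34353 - sqrt(11)/2 ≈ 34351.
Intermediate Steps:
J(N) = 24 (J(N) = 40 - 8*2 = 40 - 16 = 24)
K(n) = 3/2 (K(n) = -1/2*(-3) = 3/2)
H(L) = 3 + L/4 (H(L) = -3 + (L + 24)/4 = -3 + (24 + L)/4 = -3 + (6 + L/4) = 3 + L/4)
c(Q) = sqrt(11)/2 (c(Q) = sqrt(0*(3/2) + (3 + (1/4)*(-1))) = sqrt(0 + (3 - 1/4)) = sqrt(0 + 11/4) = sqrt(11/4) = sqrt(11)/2)
(-62*(-284) + 16745) - c(198) = (-62*(-284) + 16745) - sqrt(11)/2 = (17608 + 16745) - sqrt(11)/2 = 34353 - sqrt(11)/2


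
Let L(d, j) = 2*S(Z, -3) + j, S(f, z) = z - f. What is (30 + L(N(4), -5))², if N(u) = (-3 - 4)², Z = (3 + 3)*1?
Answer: 49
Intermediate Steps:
Z = 6 (Z = 6*1 = 6)
N(u) = 49 (N(u) = (-7)² = 49)
L(d, j) = -18 + j (L(d, j) = 2*(-3 - 1*6) + j = 2*(-3 - 6) + j = 2*(-9) + j = -18 + j)
(30 + L(N(4), -5))² = (30 + (-18 - 5))² = (30 - 23)² = 7² = 49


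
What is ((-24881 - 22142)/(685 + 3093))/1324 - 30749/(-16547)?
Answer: 153030622347/82769285384 ≈ 1.8489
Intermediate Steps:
((-24881 - 22142)/(685 + 3093))/1324 - 30749/(-16547) = -47023/3778*(1/1324) - 30749*(-1/16547) = -47023*1/3778*(1/1324) + 30749/16547 = -47023/3778*1/1324 + 30749/16547 = -47023/5002072 + 30749/16547 = 153030622347/82769285384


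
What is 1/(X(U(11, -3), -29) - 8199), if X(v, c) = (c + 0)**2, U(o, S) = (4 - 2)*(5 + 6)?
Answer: -1/7358 ≈ -0.00013591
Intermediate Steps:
U(o, S) = 22 (U(o, S) = 2*11 = 22)
X(v, c) = c**2
1/(X(U(11, -3), -29) - 8199) = 1/((-29)**2 - 8199) = 1/(841 - 8199) = 1/(-7358) = -1/7358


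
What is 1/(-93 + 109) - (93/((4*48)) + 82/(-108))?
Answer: 583/1728 ≈ 0.33738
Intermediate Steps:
1/(-93 + 109) - (93/((4*48)) + 82/(-108)) = 1/16 - (93/192 + 82*(-1/108)) = 1/16 - (93*(1/192) - 41/54) = 1/16 - (31/64 - 41/54) = 1/16 - 1*(-475/1728) = 1/16 + 475/1728 = 583/1728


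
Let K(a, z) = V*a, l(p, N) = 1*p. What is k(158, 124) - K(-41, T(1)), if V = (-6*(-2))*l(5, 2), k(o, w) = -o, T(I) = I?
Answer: 2302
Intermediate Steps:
l(p, N) = p
V = 60 (V = -6*(-2)*5 = 12*5 = 60)
K(a, z) = 60*a
k(158, 124) - K(-41, T(1)) = -1*158 - 60*(-41) = -158 - 1*(-2460) = -158 + 2460 = 2302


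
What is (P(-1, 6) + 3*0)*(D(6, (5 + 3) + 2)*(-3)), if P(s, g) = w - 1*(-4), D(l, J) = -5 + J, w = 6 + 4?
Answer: -210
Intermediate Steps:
w = 10
P(s, g) = 14 (P(s, g) = 10 - 1*(-4) = 10 + 4 = 14)
(P(-1, 6) + 3*0)*(D(6, (5 + 3) + 2)*(-3)) = (14 + 3*0)*((-5 + ((5 + 3) + 2))*(-3)) = (14 + 0)*((-5 + (8 + 2))*(-3)) = 14*((-5 + 10)*(-3)) = 14*(5*(-3)) = 14*(-15) = -210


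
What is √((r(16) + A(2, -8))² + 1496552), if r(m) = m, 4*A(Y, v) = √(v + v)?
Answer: √(1496807 + 32*I) ≈ 1223.4 + 0.01*I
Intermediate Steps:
A(Y, v) = √2*√v/4 (A(Y, v) = √(v + v)/4 = √(2*v)/4 = (√2*√v)/4 = √2*√v/4)
√((r(16) + A(2, -8))² + 1496552) = √((16 + √2*√(-8)/4)² + 1496552) = √((16 + √2*(2*I*√2)/4)² + 1496552) = √((16 + I)² + 1496552) = √(1496552 + (16 + I)²)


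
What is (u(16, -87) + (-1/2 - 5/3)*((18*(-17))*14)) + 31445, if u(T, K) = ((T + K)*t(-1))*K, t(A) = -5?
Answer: 9842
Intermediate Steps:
u(T, K) = K*(-5*K - 5*T) (u(T, K) = ((T + K)*(-5))*K = ((K + T)*(-5))*K = (-5*K - 5*T)*K = K*(-5*K - 5*T))
(u(16, -87) + (-1/2 - 5/3)*((18*(-17))*14)) + 31445 = (-5*(-87)*(-87 + 16) + (-1/2 - 5/3)*((18*(-17))*14)) + 31445 = (-5*(-87)*(-71) + (-1*½ - 5*⅓)*(-306*14)) + 31445 = (-30885 + (-½ - 5/3)*(-4284)) + 31445 = (-30885 - 13/6*(-4284)) + 31445 = (-30885 + 9282) + 31445 = -21603 + 31445 = 9842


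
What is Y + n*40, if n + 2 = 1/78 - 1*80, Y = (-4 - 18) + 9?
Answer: -128407/39 ≈ -3292.5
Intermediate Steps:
Y = -13 (Y = -22 + 9 = -13)
n = -6395/78 (n = -2 + (1/78 - 1*80) = -2 + (1/78 - 80) = -2 - 6239/78 = -6395/78 ≈ -81.987)
Y + n*40 = -13 - 6395/78*40 = -13 - 127900/39 = -128407/39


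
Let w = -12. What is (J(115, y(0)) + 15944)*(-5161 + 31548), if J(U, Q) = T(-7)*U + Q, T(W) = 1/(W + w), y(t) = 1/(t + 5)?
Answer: 39953189988/95 ≈ 4.2056e+8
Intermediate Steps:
y(t) = 1/(5 + t)
T(W) = 1/(-12 + W) (T(W) = 1/(W - 12) = 1/(-12 + W))
J(U, Q) = Q - U/19 (J(U, Q) = U/(-12 - 7) + Q = U/(-19) + Q = -U/19 + Q = Q - U/19)
(J(115, y(0)) + 15944)*(-5161 + 31548) = ((1/(5 + 0) - 1/19*115) + 15944)*(-5161 + 31548) = ((1/5 - 115/19) + 15944)*26387 = ((⅕ - 115/19) + 15944)*26387 = (-556/95 + 15944)*26387 = (1514124/95)*26387 = 39953189988/95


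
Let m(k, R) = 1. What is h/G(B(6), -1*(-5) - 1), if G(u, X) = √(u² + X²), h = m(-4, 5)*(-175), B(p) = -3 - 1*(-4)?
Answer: -175*√17/17 ≈ -42.444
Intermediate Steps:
B(p) = 1 (B(p) = -3 + 4 = 1)
h = -175 (h = 1*(-175) = -175)
G(u, X) = √(X² + u²)
h/G(B(6), -1*(-5) - 1) = -175/√((-1*(-5) - 1)² + 1²) = -175/√((5 - 1)² + 1) = -175/√(4² + 1) = -175/√(16 + 1) = -175*√17/17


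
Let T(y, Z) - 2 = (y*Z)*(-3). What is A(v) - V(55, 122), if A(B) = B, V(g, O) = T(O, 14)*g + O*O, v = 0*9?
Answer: 266826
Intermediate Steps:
T(y, Z) = 2 - 3*Z*y (T(y, Z) = 2 + (y*Z)*(-3) = 2 + (Z*y)*(-3) = 2 - 3*Z*y)
v = 0
V(g, O) = O² + g*(2 - 42*O) (V(g, O) = (2 - 3*14*O)*g + O*O = (2 - 42*O)*g + O² = g*(2 - 42*O) + O² = O² + g*(2 - 42*O))
A(v) - V(55, 122) = 0 - (122² - 2*55*(-1 + 21*122)) = 0 - (14884 - 2*55*(-1 + 2562)) = 0 - (14884 - 2*55*2561) = 0 - (14884 - 281710) = 0 - 1*(-266826) = 0 + 266826 = 266826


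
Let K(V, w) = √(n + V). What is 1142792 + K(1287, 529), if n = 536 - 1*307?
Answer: 1142792 + 2*√379 ≈ 1.1428e+6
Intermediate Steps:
n = 229 (n = 536 - 307 = 229)
K(V, w) = √(229 + V)
1142792 + K(1287, 529) = 1142792 + √(229 + 1287) = 1142792 + √1516 = 1142792 + 2*√379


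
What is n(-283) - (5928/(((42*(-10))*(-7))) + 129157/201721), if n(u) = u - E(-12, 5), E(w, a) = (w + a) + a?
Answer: -14018775884/49421645 ≈ -283.66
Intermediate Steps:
E(w, a) = w + 2*a (E(w, a) = (a + w) + a = w + 2*a)
n(u) = 2 + u (n(u) = u - (-12 + 2*5) = u - (-12 + 10) = u - 1*(-2) = u + 2 = 2 + u)
n(-283) - (5928/(((42*(-10))*(-7))) + 129157/201721) = (2 - 283) - (5928/(((42*(-10))*(-7))) + 129157/201721) = -281 - (5928/((-420*(-7))) + 129157*(1/201721)) = -281 - (5928/2940 + 129157/201721) = -281 - (5928*(1/2940) + 129157/201721) = -281 - (494/245 + 129157/201721) = -281 - 1*131293639/49421645 = -281 - 131293639/49421645 = -14018775884/49421645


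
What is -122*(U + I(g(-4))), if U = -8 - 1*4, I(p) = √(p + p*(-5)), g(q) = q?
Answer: 976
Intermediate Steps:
I(p) = 2*√(-p) (I(p) = √(p - 5*p) = √(-4*p) = 2*√(-p))
U = -12 (U = -8 - 4 = -12)
-122*(U + I(g(-4))) = -122*(-12 + 2*√(-1*(-4))) = -122*(-12 + 2*√4) = -122*(-12 + 2*2) = -122*(-12 + 4) = -122*(-8) = 976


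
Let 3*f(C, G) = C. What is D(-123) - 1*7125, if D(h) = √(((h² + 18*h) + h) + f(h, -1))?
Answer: -7125 + √12751 ≈ -7012.1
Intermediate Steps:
f(C, G) = C/3
D(h) = √(h² + 58*h/3) (D(h) = √(((h² + 18*h) + h) + h/3) = √((h² + 19*h) + h/3) = √(h² + 58*h/3))
D(-123) - 1*7125 = √3*√(-123*(58 + 3*(-123)))/3 - 1*7125 = √3*√(-123*(58 - 369))/3 - 7125 = √3*√(-123*(-311))/3 - 7125 = √3*√38253/3 - 7125 = √12751 - 7125 = -7125 + √12751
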